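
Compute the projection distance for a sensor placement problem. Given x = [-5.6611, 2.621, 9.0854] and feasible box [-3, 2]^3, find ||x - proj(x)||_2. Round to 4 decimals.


Project each component onto [-3, 2].
clip(-5.6611) = -3.0, clip(2.621) = 2.0, clip(9.0854) = 2.0
Projection = [-3.0, 2.0, 2.0]
Squared diffs: [7.0815, 0.3856, 50.2029]
Distance = sqrt(57.67) = 7.5941


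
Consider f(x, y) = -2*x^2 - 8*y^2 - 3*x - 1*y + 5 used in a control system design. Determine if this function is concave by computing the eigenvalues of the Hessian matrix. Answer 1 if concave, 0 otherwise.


The Hessian of f(x,y) = -2*x^2 - 8*y^2 - 3*x - 1*y + 5 is:
H = [[-4, 0], [0, -16]]
Trace = -4 - 16 = -20
Determinant = -4*-16 - (0)^2 = 64
Discriminant = (-20)^2 - 4*64 = 144.0
Eigenvalues: lambda_1 = -16.0, lambda_2 = -4.0
The function is concave.

1


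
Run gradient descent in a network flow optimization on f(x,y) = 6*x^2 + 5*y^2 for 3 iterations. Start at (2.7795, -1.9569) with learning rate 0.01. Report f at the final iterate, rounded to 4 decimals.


Gradient descent on f(x,y) = 6*x^2 + 5*y^2.
Starting point: (2.7795, -1.9569), alpha = 0.01
Step 1: grad_x = 2*6*2.7795 = 33.354, grad_y = 2*5*-1.9569 = -19.569
  x_1 = 2.7795 - 0.01*33.354 = 2.446
  y_1 = -1.9569 - 0.01*-19.569 = -1.7612
Step 2: grad_x = 2*6*2.446 = 29.3515, grad_y = 2*5*-1.7612 = -17.6121
  x_2 = 2.446 - 0.01*29.3515 = 2.1524
  y_2 = -1.7612 - 0.01*-17.6121 = -1.5851
Step 3: grad_x = 2*6*2.1524 = 25.8293, grad_y = 2*5*-1.5851 = -15.8509
  x_3 = 2.1524 - 0.01*25.8293 = 1.8942
  y_3 = -1.5851 - 0.01*-15.8509 = -1.4266
f(1.8942, -1.4266) = 6*1.8942^2 + 5*(-1.4266)^2 = 31.7025


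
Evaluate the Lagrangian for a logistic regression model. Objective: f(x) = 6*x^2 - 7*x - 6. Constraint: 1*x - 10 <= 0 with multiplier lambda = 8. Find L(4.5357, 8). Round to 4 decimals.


Step 1: Evaluate f(x).
f(4.5357) = 6*4.5357^2 - 7*4.5357 - 6 = 85.6855
Step 2: Evaluate g(x).
g(4.5357) = 1*4.5357 - 10 = -5.4643
Step 3: Compute Lagrangian.
L = 85.6855 + 8*-5.4643 = 41.9711


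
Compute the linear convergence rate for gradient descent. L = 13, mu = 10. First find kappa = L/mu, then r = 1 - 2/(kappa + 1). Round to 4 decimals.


Step 1: Compute the condition number.
kappa = L/mu = 13/10 = 1.3
Step 2: Compute the convergence rate.
r = 1 - 2/(kappa + 1) = 1 - 2*mu/(L + mu) = (L - mu)/(L + mu) = 3/23 = 0.1304


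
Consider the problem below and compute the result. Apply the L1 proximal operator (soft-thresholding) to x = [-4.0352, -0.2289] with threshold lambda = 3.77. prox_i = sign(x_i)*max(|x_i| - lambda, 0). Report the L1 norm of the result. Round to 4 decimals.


Soft-thresholding with lambda = 3.77:
prox(-4.0352) = sign(-4.0352)*max(|-4.0352| - 3.77, 0) = -0.2652
prox(-0.2289) = sign(-0.2289)*max(|-0.2289| - 3.77, 0) = 0.0
prox(x) = [-0.2652, 0.0]
||prox(x)||_1 = 0.2652 + 0.0 = 0.2652


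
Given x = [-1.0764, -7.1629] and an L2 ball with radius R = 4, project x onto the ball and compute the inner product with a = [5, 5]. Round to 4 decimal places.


Step 1: Compute ||x|| (intermediates to 6 decimals).
||x|| = sqrt((-1.0764)^2 + (-7.1629)^2) = 7.243326
Step 2: Project.
Since ||x|| > R, scale = R/||x|| = 4/7.243326 = 0.552232, proj(x) = scale * x
proj(x) = [-0.594423, -3.955583]
Step 3: Dot product.
a^T * proj(x) = 5*(-0.594423) + 5*(-3.955583) = -22.75


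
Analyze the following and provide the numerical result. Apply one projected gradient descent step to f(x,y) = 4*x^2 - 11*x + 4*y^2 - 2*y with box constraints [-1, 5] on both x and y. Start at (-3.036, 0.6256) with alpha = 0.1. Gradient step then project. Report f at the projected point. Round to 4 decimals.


Step 1: Compute gradient at (-3.036, 0.6256).
grad_x = 2*4*-3.036 - 11 = -35.288
grad_y = 2*4*0.6256 - 2 = 3.0048
Step 2: Gradient step.
x_raw = -3.036 - 0.1*-35.288 = 0.4928
y_raw = 0.6256 - 0.1*3.0048 = 0.3251
Step 3: Project onto [-1, 5].
x_proj = clip(0.4928) = 0.4928
y_proj = clip(0.3251) = 0.3251
Step 4: Evaluate f.
f(0.4928, 0.3251) = -4.6768


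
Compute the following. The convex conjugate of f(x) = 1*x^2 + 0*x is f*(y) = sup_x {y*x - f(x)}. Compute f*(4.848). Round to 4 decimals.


f*(y) = sup_x {y*x - a*x^2 - b*x} = sup_x {(y-b)*x - a*x^2}
FOC: (y - b) - 2a*x = 0 => x* = (y - b)/(2a)
x* = (4.848 - 0)/(2*1) = 2.424
f*(4.848) = (y-b)^2/(4a) = (4.848 - 0)^2/(4*1)
= 23.5031/4 = 5.8758


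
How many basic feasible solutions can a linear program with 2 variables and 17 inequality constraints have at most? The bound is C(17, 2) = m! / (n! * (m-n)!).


Each vertex corresponds to some choice of n active constraints out of m, so the number of vertices is at most C(m, n) = m! / (n!(m-n)!).
m = 17, n = 2
Numerator: 17 * 16
Denominator: 2! = 2
C(17, 2) = 136


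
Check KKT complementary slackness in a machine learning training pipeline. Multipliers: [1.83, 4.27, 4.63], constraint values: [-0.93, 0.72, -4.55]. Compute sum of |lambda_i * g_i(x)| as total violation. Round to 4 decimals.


KKT complementary slackness check:
lambda_1 * g_1 = 1.83 * -0.93 = -1.7019
lambda_2 * g_2 = 4.27 * 0.72 = 3.0744
lambda_3 * g_3 = 4.63 * -4.55 = -21.0665
Total violation = 1.7019 + 3.0744 + 21.0665 = 25.8428


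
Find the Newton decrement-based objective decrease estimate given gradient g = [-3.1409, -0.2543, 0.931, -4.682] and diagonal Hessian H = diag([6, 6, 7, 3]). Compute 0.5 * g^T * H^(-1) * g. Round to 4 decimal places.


Step 1: H is diagonal, so H^(-1) * g = [-0.5235, -0.0424, 0.133, -1.5607].
Step 2: g^T H^(-1) g = sum_i g_i^2 / H_ii
  = (-3.1409)^2/6 + (-0.2543)^2/6 + (0.931)^2/7 + (-4.682)^2/3
  = 1.6442 + 0.0108 + 0.1238 + 7.307 = 9.0859
Step 3: Objective decrease = 0.5 * g^T H^(-1) g = 4.5429


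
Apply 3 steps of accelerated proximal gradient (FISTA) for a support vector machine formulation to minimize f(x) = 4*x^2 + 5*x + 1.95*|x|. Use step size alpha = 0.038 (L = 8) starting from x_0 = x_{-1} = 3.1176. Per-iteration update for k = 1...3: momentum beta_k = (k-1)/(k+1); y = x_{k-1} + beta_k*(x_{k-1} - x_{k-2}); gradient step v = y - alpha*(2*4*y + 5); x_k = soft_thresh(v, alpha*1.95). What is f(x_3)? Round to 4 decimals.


FISTA on f(x) = 4*x^2 + 5*x + 1.95*|x|
L = 8, alpha = 0.038
Iteration 1: beta = 0.0, y = 3.1176 + 0.0*(3.1176 - 3.1176) = 3.1176
  grad(y) = 29.9408, v = y - alpha*grad = 1.9798
  prox(v) = soft_thresh(1.9798, 0.0741) = 1.9057
Iteration 2: beta = 0.3333, y = 1.9057 + 0.3333*(1.9057 - 3.1176) = 1.5018
  grad(y) = 17.0144, v = y - alpha*grad = 0.8553
  prox(v) = soft_thresh(0.8553, 0.0741) = 0.7812
Iteration 3: beta = 0.5, y = 0.7812 + 0.5*(0.7812 - 1.9057) = 0.2189
  grad(y) = 6.7508, v = y - alpha*grad = -0.0377
  prox(v) = soft_thresh(-0.0377, 0.0741) = 0.0
f(x_3) = 4*0.0^2 + 5*0.0 + 1.95*|0.0| = 0.0


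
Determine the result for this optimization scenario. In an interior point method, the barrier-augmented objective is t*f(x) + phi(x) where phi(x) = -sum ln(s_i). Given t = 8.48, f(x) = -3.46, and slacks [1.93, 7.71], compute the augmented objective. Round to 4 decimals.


Step 1: Compute log-barrier.
ln values: [0.6575, 2.0425]
phi = -(0.6575 + 2.0425) = -2.7
Step 2: Compute augmented objective.
t*f(x) = 8.48*-3.46 = -29.3408
Total = -29.3408 - 2.7 = -32.0408


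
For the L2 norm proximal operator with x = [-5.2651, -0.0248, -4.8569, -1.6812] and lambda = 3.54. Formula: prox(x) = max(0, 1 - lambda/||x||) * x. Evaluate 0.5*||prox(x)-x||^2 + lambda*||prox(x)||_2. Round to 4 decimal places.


Step 1: Compute ||x||.
||x|| = 7.3578
Step 2: Compute scaling factor.
scale = max(0, 1 - 3.54/7.3578) = 0.5189
Step 3: prox(x) = [-2.732, -0.0129, -2.5202, -0.8723]
||prox(x)|| = 3.8178
Step 4: Proximal objective.
0.5*||prox-x||^2 = 6.2658
lambda*||prox|| = 13.515
Total = 19.781


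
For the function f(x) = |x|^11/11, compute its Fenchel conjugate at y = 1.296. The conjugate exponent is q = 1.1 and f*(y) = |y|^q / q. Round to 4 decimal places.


The conjugate exponent q satisfies 1/p + 1/q = 1.
p = 11, so q = 11/(11 - 1) = 1.1
|y|^q = 1.296^1.1 = 1.33
f*(1.296) = 1.33 / 1.1 = 1.2091


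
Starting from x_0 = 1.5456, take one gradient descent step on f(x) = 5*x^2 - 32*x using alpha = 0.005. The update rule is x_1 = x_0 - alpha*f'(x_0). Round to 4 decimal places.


We compute the gradient at x_0 and apply the update.
f'(x) = 10*x - 32
f'(1.5456) = 10*1.5456 - 32 = -16.544
x_1 = 1.5456 - 0.005*-16.544 = 1.6283


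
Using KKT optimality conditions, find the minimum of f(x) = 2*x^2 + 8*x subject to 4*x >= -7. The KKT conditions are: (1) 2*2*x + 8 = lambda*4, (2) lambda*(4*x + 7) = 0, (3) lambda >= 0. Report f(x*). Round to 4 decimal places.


Step 1: Try lambda = 0 (constraint inactive).
x_unc = -8/(2*2) = -2.0
Check: 4*-2.0 = -8.0 < -7 -- violated!
Step 2: Constraint must be active: 4*x = -7
x* = -7/4 = -1.75
lambda = (2*2*(-1.75) + 8)/4 = 0.25
Step 3: Compute optimal value.
f(x*) = 2*(-1.75)^2 + 8*(-1.75) = -7.875


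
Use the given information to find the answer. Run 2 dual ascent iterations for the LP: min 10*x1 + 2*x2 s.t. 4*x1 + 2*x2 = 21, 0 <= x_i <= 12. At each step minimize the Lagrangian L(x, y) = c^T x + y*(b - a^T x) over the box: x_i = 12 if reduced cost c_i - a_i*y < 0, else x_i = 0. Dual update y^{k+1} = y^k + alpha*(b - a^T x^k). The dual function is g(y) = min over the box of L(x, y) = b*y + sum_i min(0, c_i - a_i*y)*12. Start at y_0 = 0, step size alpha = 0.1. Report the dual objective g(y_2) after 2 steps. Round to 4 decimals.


Dual ascent for LP: min 10*x1 + 2*x2, 4*x1 + 2*x2 = 21, 0 <= x_i <= 12
Step 1: y^k = 0.0, reduced costs: (10.0, 2.0)
  x^k = (0.0, 0.0), subgradient = b - a^T x = 21.0
  y^{k+1} = 0.0 + 0.1*21.0 = 2.1
Step 2: y^k = 2.1, reduced costs: (1.6, -2.2)
  x^k = (0.0, 12.0), subgradient = b - a^T x = -3.0
  y^{k+1} = 2.1 + 0.1*-3.0 = 1.8
Dual objective at y_2 = 1.8: reduced costs (2.8, -1.6), box minimizer x = (0.0, 12.0)
g(y_2) = b*y + (c1 - a1*y)*x1 + (c2 - a2*y)*x2 = 21*1.8 + 2.8*0.0 + (-1.6)*12.0 = 37.8 + 0.0 - 19.2 = 18.6


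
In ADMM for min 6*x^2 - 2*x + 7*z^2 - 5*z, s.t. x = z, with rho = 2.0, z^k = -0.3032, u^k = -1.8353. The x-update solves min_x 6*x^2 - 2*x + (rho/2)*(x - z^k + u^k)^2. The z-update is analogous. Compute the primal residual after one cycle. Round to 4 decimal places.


ADMM iteration with rho = 2.0, z^k = -0.3032, u^k = -1.8353
Step 1: x-update.
Minimize 6*x^2 - 2*x + (2.0/2)*(x + 0.3032 - 1.8353)^2
FOC: (2*6 + 2.0)*x = 2 + 2.0*(-0.3032 + 1.8353)
x^{k+1} = 0.3617
Step 2: z-update.
Minimize 7*z^2 - 5*z + (2.0/2)*(0.3617 - z - 1.8353)^2
FOC: (2*7 + 2.0)*z = 5 + 2.0*(0.3617 - 1.8353)
z^{k+1} = 0.1283
Step 3: u-update.
u^{k+1} = -1.8353 + 0.3617 - 0.1283 = -1.6019
Step 4: Primal residual = |0.3617 - 0.1283| = 0.2334


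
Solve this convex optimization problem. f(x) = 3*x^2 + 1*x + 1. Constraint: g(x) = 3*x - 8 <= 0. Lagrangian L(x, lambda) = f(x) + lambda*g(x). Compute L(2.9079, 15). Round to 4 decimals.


Step 1: Evaluate f(x).
f(2.9079) = 3*2.9079^2 + 1*2.9079 + 1 = 29.2755
Step 2: Evaluate g(x).
g(2.9079) = 3*2.9079 - 8 = 0.7237
Step 3: Compute Lagrangian.
L = 29.2755 + 15*0.7237 = 40.131


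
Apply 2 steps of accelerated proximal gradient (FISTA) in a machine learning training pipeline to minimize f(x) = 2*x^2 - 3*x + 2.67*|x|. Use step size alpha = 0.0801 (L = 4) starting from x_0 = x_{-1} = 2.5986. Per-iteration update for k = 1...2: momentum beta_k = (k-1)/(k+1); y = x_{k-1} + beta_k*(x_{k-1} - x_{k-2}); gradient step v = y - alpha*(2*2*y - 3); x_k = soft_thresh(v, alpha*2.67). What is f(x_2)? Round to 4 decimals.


FISTA on f(x) = 2*x^2 - 3*x + 2.67*|x|
L = 4, alpha = 0.0801
Iteration 1: beta = 0.0, y = 2.5986 + 0.0*(2.5986 - 2.5986) = 2.5986
  grad(y) = 7.3944, v = y - alpha*grad = 2.0063
  prox(v) = soft_thresh(2.0063, 0.2139) = 1.7924
Iteration 2: beta = 0.3333, y = 1.7924 + 0.3333*(1.7924 - 2.5986) = 1.5237
  grad(y) = 3.0949, v = y - alpha*grad = 1.2758
  prox(v) = soft_thresh(1.2758, 0.2139) = 1.062
f(x_2) = 2*1.062^2 - 3*1.062 + 2.67*|1.062| = 1.905


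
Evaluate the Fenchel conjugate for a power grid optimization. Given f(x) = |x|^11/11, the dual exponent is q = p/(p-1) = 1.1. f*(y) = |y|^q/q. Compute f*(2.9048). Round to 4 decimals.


The conjugate exponent q satisfies 1/p + 1/q = 1.
p = 11, so q = 11/(11 - 1) = 1.1
|y|^q = 2.9048^1.1 = 3.2317
f*(2.9048) = 3.2317 / 1.1 = 2.9379


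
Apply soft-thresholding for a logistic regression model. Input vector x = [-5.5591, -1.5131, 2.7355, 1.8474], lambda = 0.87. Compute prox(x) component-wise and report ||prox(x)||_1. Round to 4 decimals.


Soft-thresholding with lambda = 0.87:
prox(-5.5591) = sign(-5.5591)*max(|-5.5591| - 0.87, 0) = -4.6891
prox(-1.5131) = sign(-1.5131)*max(|-1.5131| - 0.87, 0) = -0.6431
prox(2.7355) = sign(2.7355)*max(|2.7355| - 0.87, 0) = 1.8655
prox(1.8474) = sign(1.8474)*max(|1.8474| - 0.87, 0) = 0.9774
prox(x) = [-4.6891, -0.6431, 1.8655, 0.9774]
||prox(x)||_1 = 4.6891 + 0.6431 + 1.8655 + 0.9774 = 8.1751


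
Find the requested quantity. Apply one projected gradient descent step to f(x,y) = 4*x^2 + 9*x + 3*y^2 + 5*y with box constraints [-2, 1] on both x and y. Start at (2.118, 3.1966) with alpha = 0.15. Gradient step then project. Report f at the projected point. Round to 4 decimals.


Step 1: Compute gradient at (2.118, 3.1966).
grad_x = 2*4*2.118 + 9 = 25.944
grad_y = 2*3*3.1966 + 5 = 24.1796
Step 2: Gradient step.
x_raw = 2.118 - 0.15*25.944 = -1.7736
y_raw = 3.1966 - 0.15*24.1796 = -0.4303
Step 3: Project onto [-2, 1].
x_proj = clip(-1.7736) = -1.7736
y_proj = clip(-0.4303) = -0.4303
Step 4: Evaluate f.
f(-1.7736, -0.4303) = -4.9759


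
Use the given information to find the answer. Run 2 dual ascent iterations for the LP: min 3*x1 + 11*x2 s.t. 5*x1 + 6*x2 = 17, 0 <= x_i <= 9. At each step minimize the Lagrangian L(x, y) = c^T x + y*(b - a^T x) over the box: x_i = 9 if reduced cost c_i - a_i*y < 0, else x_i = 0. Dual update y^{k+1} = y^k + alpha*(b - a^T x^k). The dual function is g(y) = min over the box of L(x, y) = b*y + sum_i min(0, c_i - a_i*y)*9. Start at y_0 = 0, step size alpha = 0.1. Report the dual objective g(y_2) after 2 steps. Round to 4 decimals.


Dual ascent for LP: min 3*x1 + 11*x2, 5*x1 + 6*x2 = 17, 0 <= x_i <= 9
Step 1: y^k = 0.0, reduced costs: (3.0, 11.0)
  x^k = (0.0, 0.0), subgradient = b - a^T x = 17.0
  y^{k+1} = 0.0 + 0.1*17.0 = 1.7
Step 2: y^k = 1.7, reduced costs: (-5.5, 0.8)
  x^k = (9.0, 0.0), subgradient = b - a^T x = -28.0
  y^{k+1} = 1.7 + 0.1*-28.0 = -1.1
Dual objective at y_2 = -1.1: reduced costs (8.5, 17.6), box minimizer x = (0.0, 0.0)
g(y_2) = b*y + (c1 - a1*y)*x1 + (c2 - a2*y)*x2 = 17*(-1.1) + 8.5*0.0 + 17.6*0.0 = -18.7 + 0.0 + 0.0 = -18.7


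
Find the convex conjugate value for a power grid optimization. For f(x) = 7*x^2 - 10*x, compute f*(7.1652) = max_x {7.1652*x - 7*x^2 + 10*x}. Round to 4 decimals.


f*(y) = sup_x {y*x - a*x^2 - b*x} = sup_x {(y-b)*x - a*x^2}
FOC: (y - b) - 2a*x = 0 => x* = (y - b)/(2a)
x* = (7.1652 + 10)/(2*7) = 1.2261
f*(7.1652) = (y-b)^2/(4a) = (7.1652 + 10)^2/(4*7)
= 294.6441/28 = 10.523


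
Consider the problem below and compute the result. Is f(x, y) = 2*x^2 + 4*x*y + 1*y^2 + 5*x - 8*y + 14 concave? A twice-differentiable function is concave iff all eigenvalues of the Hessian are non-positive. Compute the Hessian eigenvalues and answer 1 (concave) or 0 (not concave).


The Hessian of f(x,y) = 2*x^2 + 4*x*y + 1*y^2 + 5*x - 8*y + 14 is:
H = [[4, 4], [4, 2]]
Trace = 4 + 2 = 6
Determinant = 4*2 - (4)^2 = -8
Discriminant = (6)^2 - 4*-8 = 68.0
Eigenvalues: lambda_1 = -1.1231, lambda_2 = 7.1231
The function is not concave.

0


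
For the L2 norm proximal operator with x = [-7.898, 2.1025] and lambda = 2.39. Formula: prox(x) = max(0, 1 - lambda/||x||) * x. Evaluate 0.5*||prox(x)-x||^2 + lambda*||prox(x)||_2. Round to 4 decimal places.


Step 1: Compute ||x||.
||x|| = 8.1731
Step 2: Compute scaling factor.
scale = max(0, 1 - 2.39/8.1731) = 0.7076
Step 3: prox(x) = [-5.5884, 1.4877]
||prox(x)|| = 5.7831
Step 4: Proximal objective.
0.5*||prox-x||^2 = 2.8561
lambda*||prox|| = 13.8216
Total = 16.6776


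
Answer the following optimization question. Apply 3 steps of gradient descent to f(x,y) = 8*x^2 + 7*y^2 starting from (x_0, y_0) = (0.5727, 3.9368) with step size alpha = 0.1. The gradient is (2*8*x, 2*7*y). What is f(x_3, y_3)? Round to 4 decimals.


Gradient descent on f(x,y) = 8*x^2 + 7*y^2.
Starting point: (0.5727, 3.9368), alpha = 0.1
Step 1: grad_x = 2*8*0.5727 = 9.1632, grad_y = 2*7*3.9368 = 55.1152
  x_1 = 0.5727 - 0.1*9.1632 = -0.3436
  y_1 = 3.9368 - 0.1*55.1152 = -1.5747
Step 2: grad_x = 2*8*-0.3436 = -5.4979, grad_y = 2*7*-1.5747 = -22.0461
  x_2 = -0.3436 - 0.1*-5.4979 = 0.2062
  y_2 = -1.5747 - 0.1*-22.0461 = 0.6299
Step 3: grad_x = 2*8*0.2062 = 3.2988, grad_y = 2*7*0.6299 = 8.8184
  x_3 = 0.2062 - 0.1*3.2988 = -0.1237
  y_3 = 0.6299 - 0.1*8.8184 = -0.252
f(-0.1237, -0.252) = 8*(-0.1237)^2 + 7*(-0.252)^2 = 0.5668


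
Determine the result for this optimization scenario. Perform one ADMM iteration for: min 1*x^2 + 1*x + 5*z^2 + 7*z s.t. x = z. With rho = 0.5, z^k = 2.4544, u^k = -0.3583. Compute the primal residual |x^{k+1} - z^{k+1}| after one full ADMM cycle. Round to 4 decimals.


ADMM iteration with rho = 0.5, z^k = 2.4544, u^k = -0.3583
Step 1: x-update.
Minimize 1*x^2 + 1*x + (0.5/2)*(x - 2.4544 - 0.3583)^2
FOC: (2*1 + 0.5)*x = -1 + 0.5*(2.4544 + 0.3583)
x^{k+1} = 0.1625
Step 2: z-update.
Minimize 5*z^2 + 7*z + (0.5/2)*(0.1625 - z - 0.3583)^2
FOC: (2*5 + 0.5)*z = -7 + 0.5*(0.1625 - 0.3583)
z^{k+1} = -0.676
Step 3: u-update.
u^{k+1} = -0.3583 + 0.1625 + 0.676 = 0.4802
Step 4: Primal residual = |0.1625 + 0.676| = 0.8385


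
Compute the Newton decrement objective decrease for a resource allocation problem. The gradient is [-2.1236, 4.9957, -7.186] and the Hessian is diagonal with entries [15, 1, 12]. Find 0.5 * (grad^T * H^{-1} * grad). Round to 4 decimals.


Step 1: H is diagonal, so H^(-1) * g = [-0.1416, 4.9957, -0.5988].
Step 2: g^T H^(-1) g = sum_i g_i^2 / H_ii
  = (-2.1236)^2/15 + (4.9957)^2/1 + (-7.186)^2/12
  = 0.3006 + 24.957 + 4.3032 = 29.5609
Step 3: Objective decrease = 0.5 * g^T H^(-1) g = 14.7804


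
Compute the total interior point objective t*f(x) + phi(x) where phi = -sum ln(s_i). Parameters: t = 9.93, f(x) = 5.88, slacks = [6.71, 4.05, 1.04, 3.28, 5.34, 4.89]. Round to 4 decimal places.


Step 1: Compute log-barrier.
ln values: [1.9036, 1.3987, 0.0392, 1.1878, 1.6752, 1.5872]
phi = -(1.9036 + 1.3987 + 0.0392 + 1.1878 + 1.6752 + 1.5872) = -7.7918
Step 2: Compute augmented objective.
t*f(x) = 9.93*5.88 = 58.3884
Total = 58.3884 - 7.7918 = 50.5966


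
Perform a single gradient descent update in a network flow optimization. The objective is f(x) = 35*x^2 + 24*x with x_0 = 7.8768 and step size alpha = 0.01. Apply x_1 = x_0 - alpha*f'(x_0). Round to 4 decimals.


We compute the gradient at x_0 and apply the update.
f'(x) = 70*x + 24
f'(7.8768) = 70*7.8768 + 24 = 575.376
x_1 = 7.8768 - 0.01*575.376 = 2.123


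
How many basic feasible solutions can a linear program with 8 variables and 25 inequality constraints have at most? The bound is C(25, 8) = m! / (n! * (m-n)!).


Each vertex corresponds to some choice of n active constraints out of m, so the number of vertices is at most C(m, n) = m! / (n!(m-n)!).
m = 25, n = 8
Numerator: 25 * 24 * 23 * 22 * 21 * 20 * 19 * 18
Denominator: 8! = 40320
C(25, 8) = 1081575


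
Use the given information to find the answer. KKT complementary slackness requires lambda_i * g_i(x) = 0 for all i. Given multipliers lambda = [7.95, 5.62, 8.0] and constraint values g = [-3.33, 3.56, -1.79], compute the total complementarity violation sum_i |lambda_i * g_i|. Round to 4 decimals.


KKT complementary slackness check:
lambda_1 * g_1 = 7.95 * -3.33 = -26.4735
lambda_2 * g_2 = 5.62 * 3.56 = 20.0072
lambda_3 * g_3 = 8.0 * -1.79 = -14.32
Total violation = 26.4735 + 20.0072 + 14.32 = 60.8007


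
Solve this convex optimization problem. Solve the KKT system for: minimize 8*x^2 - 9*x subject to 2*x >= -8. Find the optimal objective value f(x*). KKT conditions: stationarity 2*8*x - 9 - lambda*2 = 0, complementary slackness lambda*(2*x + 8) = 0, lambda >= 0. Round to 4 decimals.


Step 1: Try lambda = 0 (constraint inactive).
Stationarity: 2*8*x - 9 = 0
x* = 9/(2*8) = 0.5625
Check constraint: 2*0.5625 = 1.125 >= -8 -- satisfied.
Step 2: Compute optimal value.
f(x*) = 8*0.5625^2 - 9*0.5625 = -2.5313


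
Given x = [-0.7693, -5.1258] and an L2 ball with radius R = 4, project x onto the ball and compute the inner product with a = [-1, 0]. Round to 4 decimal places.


Step 1: Compute ||x|| (intermediates to 6 decimals).
||x|| = sqrt((-0.7693)^2 + (-5.1258)^2) = 5.183208
Step 2: Project.
Since ||x|| > R, scale = R/||x|| = 4/5.183208 = 0.771723, proj(x) = scale * x
proj(x) = [-0.593687, -3.955698]
Step 3: Dot product.
a^T * proj(x) = -1*(-0.593687) + 0*(-3.955698) = 0.5937


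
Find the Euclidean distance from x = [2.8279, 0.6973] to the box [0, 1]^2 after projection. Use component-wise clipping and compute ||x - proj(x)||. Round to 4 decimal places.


Project each component onto [0, 1].
clip(2.8279) = 1.0, clip(0.6973) = 0.6973
Projection = [1.0, 0.6973]
Squared diffs: [3.3412, 0.0]
Distance = sqrt(3.3412) = 1.8279


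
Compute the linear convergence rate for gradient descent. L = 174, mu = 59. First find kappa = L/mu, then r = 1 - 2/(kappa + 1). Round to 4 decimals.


Step 1: Compute the condition number.
kappa = L/mu = 174/59 = 2.9492
Step 2: Compute the convergence rate.
r = 1 - 2/(kappa + 1) = 1 - 2*mu/(L + mu) = (L - mu)/(L + mu) = 115/233 = 0.4936


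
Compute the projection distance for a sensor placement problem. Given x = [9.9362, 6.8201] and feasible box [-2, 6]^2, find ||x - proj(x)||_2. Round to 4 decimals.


Project each component onto [-2, 6].
clip(9.9362) = 6.0, clip(6.8201) = 6.0
Projection = [6.0, 6.0]
Squared diffs: [15.4937, 0.6726]
Distance = sqrt(16.1663) = 4.0207


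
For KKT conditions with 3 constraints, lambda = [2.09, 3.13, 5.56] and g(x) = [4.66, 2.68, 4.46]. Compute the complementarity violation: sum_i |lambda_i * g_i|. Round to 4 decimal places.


KKT complementary slackness check:
lambda_1 * g_1 = 2.09 * 4.66 = 9.7394
lambda_2 * g_2 = 3.13 * 2.68 = 8.3884
lambda_3 * g_3 = 5.56 * 4.46 = 24.7976
Total violation = 9.7394 + 8.3884 + 24.7976 = 42.9254


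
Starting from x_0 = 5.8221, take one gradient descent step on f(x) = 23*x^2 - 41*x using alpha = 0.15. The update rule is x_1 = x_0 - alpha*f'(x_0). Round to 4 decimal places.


We compute the gradient at x_0 and apply the update.
f'(x) = 46*x - 41
f'(5.8221) = 46*5.8221 - 41 = 226.8166
x_1 = 5.8221 - 0.15*226.8166 = -28.2004


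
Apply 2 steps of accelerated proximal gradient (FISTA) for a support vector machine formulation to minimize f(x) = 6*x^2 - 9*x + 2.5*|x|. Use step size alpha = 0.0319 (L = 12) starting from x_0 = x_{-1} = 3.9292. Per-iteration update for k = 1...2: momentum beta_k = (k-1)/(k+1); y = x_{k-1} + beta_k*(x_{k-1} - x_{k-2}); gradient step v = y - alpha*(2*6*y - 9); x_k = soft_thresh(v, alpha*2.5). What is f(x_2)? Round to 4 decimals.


FISTA on f(x) = 6*x^2 - 9*x + 2.5*|x|
L = 12, alpha = 0.0319
Iteration 1: beta = 0.0, y = 3.9292 + 0.0*(3.9292 - 3.9292) = 3.9292
  grad(y) = 38.1504, v = y - alpha*grad = 2.7122
  prox(v) = soft_thresh(2.7122, 0.0798) = 2.6325
Iteration 2: beta = 0.3333, y = 2.6325 + 0.3333*(2.6325 - 3.9292) = 2.2002
  grad(y) = 17.4024, v = y - alpha*grad = 1.6451
  prox(v) = soft_thresh(1.6451, 0.0798) = 1.5653
f(x_2) = 6*1.5653^2 - 9*1.5653 + 2.5*|1.5653| = 4.5267


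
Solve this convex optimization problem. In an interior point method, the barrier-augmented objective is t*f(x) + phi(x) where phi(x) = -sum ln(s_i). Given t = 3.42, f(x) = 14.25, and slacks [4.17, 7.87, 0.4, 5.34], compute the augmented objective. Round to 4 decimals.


Step 1: Compute log-barrier.
ln values: [1.4279, 2.0631, -0.9163, 1.6752]
phi = -(1.4279 + 2.0631 - 0.9163 + 1.6752) = -4.2499
Step 2: Compute augmented objective.
t*f(x) = 3.42*14.25 = 48.735
Total = 48.735 - 4.2499 = 44.4851


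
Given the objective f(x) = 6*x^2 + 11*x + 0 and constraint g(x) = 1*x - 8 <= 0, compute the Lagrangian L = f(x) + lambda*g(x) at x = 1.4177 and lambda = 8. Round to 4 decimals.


Step 1: Evaluate f(x).
f(1.4177) = 6*1.4177^2 + 11*1.4177 + 0 = 27.6539
Step 2: Evaluate g(x).
g(1.4177) = 1*1.4177 - 8 = -6.5823
Step 3: Compute Lagrangian.
L = 27.6539 + 8*-6.5823 = -25.0045


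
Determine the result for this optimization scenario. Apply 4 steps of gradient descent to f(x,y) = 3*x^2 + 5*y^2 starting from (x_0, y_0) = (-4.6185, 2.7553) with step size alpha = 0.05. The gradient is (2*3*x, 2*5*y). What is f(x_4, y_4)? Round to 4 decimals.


Gradient descent on f(x,y) = 3*x^2 + 5*y^2.
Starting point: (-4.6185, 2.7553), alpha = 0.05
Step 1: grad_x = 2*3*-4.6185 = -27.711, grad_y = 2*5*2.7553 = 27.553
  x_1 = -4.6185 - 0.05*-27.711 = -3.233
  y_1 = 2.7553 - 0.05*27.553 = 1.3777
Step 2: grad_x = 2*3*-3.233 = -19.3977, grad_y = 2*5*1.3777 = 13.7765
  x_2 = -3.233 - 0.05*-19.3977 = -2.2631
  y_2 = 1.3777 - 0.05*13.7765 = 0.6888
Step 3: grad_x = 2*3*-2.2631 = -13.5784, grad_y = 2*5*0.6888 = 6.8883
  x_3 = -2.2631 - 0.05*-13.5784 = -1.5841
  y_3 = 0.6888 - 0.05*6.8883 = 0.3444
Step 4: grad_x = 2*3*-1.5841 = -9.5049, grad_y = 2*5*0.3444 = 3.4441
  x_4 = -1.5841 - 0.05*-9.5049 = -1.1089
  y_4 = 0.3444 - 0.05*3.4441 = 0.1722
f(-1.1089, 0.1722) = 3*(-1.1089)^2 + 5*0.1722^2 = 3.8373


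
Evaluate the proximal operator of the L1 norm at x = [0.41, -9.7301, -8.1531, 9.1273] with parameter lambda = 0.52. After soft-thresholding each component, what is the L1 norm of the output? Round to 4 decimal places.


Soft-thresholding with lambda = 0.52:
prox(0.41) = sign(0.41)*max(|0.41| - 0.52, 0) = 0.0
prox(-9.7301) = sign(-9.7301)*max(|-9.7301| - 0.52, 0) = -9.2101
prox(-8.1531) = sign(-8.1531)*max(|-8.1531| - 0.52, 0) = -7.6331
prox(9.1273) = sign(9.1273)*max(|9.1273| - 0.52, 0) = 8.6073
prox(x) = [0.0, -9.2101, -7.6331, 8.6073]
||prox(x)||_1 = 0.0 + 9.2101 + 7.6331 + 8.6073 = 25.4505


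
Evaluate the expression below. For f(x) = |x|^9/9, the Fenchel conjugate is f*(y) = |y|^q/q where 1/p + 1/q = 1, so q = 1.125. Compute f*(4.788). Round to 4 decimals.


The conjugate exponent q satisfies 1/p + 1/q = 1.
p = 9, so q = 9/(9 - 1) = 1.125
|y|^q = 4.788^1.125 = 5.8234
f*(4.788) = 5.8234 / 1.125 = 5.1763


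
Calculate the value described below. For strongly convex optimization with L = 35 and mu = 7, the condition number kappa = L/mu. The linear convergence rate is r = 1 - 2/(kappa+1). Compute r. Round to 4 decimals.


Step 1: Compute the condition number.
kappa = L/mu = 35/7 = 5.0
Step 2: Compute the convergence rate.
r = 1 - 2/(kappa + 1) = 1 - 2*mu/(L + mu) = (L - mu)/(L + mu) = 28/42 = 0.6667


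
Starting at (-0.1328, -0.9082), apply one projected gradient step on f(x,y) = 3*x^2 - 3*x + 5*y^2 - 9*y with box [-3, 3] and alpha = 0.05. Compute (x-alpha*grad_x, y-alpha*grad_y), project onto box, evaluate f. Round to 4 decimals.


Step 1: Compute gradient at (-0.1328, -0.9082).
grad_x = 2*3*-0.1328 - 3 = -3.7968
grad_y = 2*5*-0.9082 - 9 = -18.082
Step 2: Gradient step.
x_raw = -0.1328 - 0.05*-3.7968 = 0.057
y_raw = -0.9082 - 0.05*-18.082 = -0.0041
Step 3: Project onto [-3, 3].
x_proj = clip(0.057) = 0.057
y_proj = clip(-0.0041) = -0.0041
Step 4: Evaluate f.
f(0.057, -0.0041) = -0.1244


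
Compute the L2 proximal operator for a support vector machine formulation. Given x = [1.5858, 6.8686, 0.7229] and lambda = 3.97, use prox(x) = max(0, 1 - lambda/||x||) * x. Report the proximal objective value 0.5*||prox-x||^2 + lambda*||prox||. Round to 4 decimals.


Step 1: Compute ||x||.
||x|| = 7.0863
Step 2: Compute scaling factor.
scale = max(0, 1 - 3.97/7.0863) = 0.4398
Step 3: prox(x) = [0.6974, 3.0205, 0.3179]
||prox(x)|| = 3.1163
Step 4: Proximal objective.
0.5*||prox-x||^2 = 7.8805
lambda*||prox|| = 12.3717
Total = 20.252


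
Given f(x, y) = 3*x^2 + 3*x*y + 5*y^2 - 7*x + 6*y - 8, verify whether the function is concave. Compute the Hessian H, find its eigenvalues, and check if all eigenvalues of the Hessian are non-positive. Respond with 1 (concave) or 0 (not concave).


The Hessian of f(x,y) = 3*x^2 + 3*x*y + 5*y^2 - 7*x + 6*y - 8 is:
H = [[6, 3], [3, 10]]
Trace = 6 + 10 = 16
Determinant = 6*10 - (3)^2 = 51
Discriminant = (16)^2 - 4*51 = 52.0
Eigenvalues: lambda_1 = 4.3944, lambda_2 = 11.6056
The function is not concave.

0


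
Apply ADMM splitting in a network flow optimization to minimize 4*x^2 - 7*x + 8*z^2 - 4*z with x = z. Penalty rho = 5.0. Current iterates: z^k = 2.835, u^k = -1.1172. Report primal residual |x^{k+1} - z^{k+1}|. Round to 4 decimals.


ADMM iteration with rho = 5.0, z^k = 2.835, u^k = -1.1172
Step 1: x-update.
Minimize 4*x^2 - 7*x + (5.0/2)*(x - 2.835 - 1.1172)^2
FOC: (2*4 + 5.0)*x = 7 + 5.0*(2.835 + 1.1172)
x^{k+1} = 2.0585
Step 2: z-update.
Minimize 8*z^2 - 4*z + (5.0/2)*(2.0585 - z - 1.1172)^2
FOC: (2*8 + 5.0)*z = 4 + 5.0*(2.0585 - 1.1172)
z^{k+1} = 0.4146
Step 3: u-update.
u^{k+1} = -1.1172 + 2.0585 - 0.4146 = 0.5267
Step 4: Primal residual = |2.0585 - 0.4146| = 1.6439


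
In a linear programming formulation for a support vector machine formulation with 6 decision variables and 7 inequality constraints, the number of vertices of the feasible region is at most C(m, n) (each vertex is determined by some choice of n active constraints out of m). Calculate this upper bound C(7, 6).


Each vertex corresponds to some choice of n active constraints out of m, so the number of vertices is at most C(m, n) = m! / (n!(m-n)!).
m = 7, n = 6
Numerator: 7 * 6 * 5 * 4 * 3 * 2
Denominator: 6! = 720
C(7, 6) = 7


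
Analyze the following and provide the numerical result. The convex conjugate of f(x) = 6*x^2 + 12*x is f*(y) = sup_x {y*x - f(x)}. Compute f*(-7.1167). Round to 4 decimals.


f*(y) = sup_x {y*x - a*x^2 - b*x} = sup_x {(y-b)*x - a*x^2}
FOC: (y - b) - 2a*x = 0 => x* = (y - b)/(2a)
x* = (-7.1167 - 12)/(2*6) = -1.5931
f*(-7.1167) = (y-b)^2/(4a) = (-7.1167 - 12)^2/(4*6)
= 365.4482/24 = 15.227


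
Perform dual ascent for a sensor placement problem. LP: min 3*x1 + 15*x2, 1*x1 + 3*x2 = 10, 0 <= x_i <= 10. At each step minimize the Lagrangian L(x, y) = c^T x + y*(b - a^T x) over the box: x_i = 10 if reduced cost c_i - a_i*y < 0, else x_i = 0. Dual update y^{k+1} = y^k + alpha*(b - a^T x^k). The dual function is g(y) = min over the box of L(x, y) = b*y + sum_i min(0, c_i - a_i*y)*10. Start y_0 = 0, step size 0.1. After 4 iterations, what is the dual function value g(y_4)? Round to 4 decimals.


Dual ascent for LP: min 3*x1 + 15*x2, 1*x1 + 3*x2 = 10, 0 <= x_i <= 10
Step 1: y^k = 0.0, reduced costs: (3.0, 15.0)
  x^k = (0.0, 0.0), subgradient = b - a^T x = 10.0
  y^{k+1} = 0.0 + 0.1*10.0 = 1.0
Step 2: y^k = 1.0, reduced costs: (2.0, 12.0)
  x^k = (0.0, 0.0), subgradient = b - a^T x = 10.0
  y^{k+1} = 1.0 + 0.1*10.0 = 2.0
Step 3: y^k = 2.0, reduced costs: (1.0, 9.0)
  x^k = (0.0, 0.0), subgradient = b - a^T x = 10.0
  y^{k+1} = 2.0 + 0.1*10.0 = 3.0
Step 4: y^k = 3.0, reduced costs: (0.0, 6.0)
  x^k = (0.0, 0.0), subgradient = b - a^T x = 10.0
  y^{k+1} = 3.0 + 0.1*10.0 = 4.0
Dual objective at y_4 = 4.0: reduced costs (-1.0, 3.0), box minimizer x = (10.0, 0.0)
g(y_4) = b*y + (c1 - a1*y)*x1 + (c2 - a2*y)*x2 = 10*4.0 + (-1.0)*10.0 + 3.0*0.0 = 40.0 - 10.0 + 0.0 = 30.0


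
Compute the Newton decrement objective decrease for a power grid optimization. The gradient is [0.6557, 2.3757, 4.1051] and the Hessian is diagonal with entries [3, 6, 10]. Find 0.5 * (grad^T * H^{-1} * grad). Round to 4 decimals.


Step 1: H is diagonal, so H^(-1) * g = [0.2186, 0.396, 0.4105].
Step 2: g^T H^(-1) g = sum_i g_i^2 / H_ii
  = (0.6557)^2/3 + (2.3757)^2/6 + (4.1051)^2/10
  = 0.1433 + 0.9407 + 1.6852 = 2.7692
Step 3: Objective decrease = 0.5 * g^T H^(-1) g = 1.3846


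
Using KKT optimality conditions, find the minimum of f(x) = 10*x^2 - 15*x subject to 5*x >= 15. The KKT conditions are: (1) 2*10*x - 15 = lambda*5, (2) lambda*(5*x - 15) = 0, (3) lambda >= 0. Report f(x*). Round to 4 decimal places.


Step 1: Try lambda = 0 (constraint inactive).
x_unc = 15/(2*10) = 0.75
Check: 5*0.75 = 3.75 < 15 -- violated!
Step 2: Constraint must be active: 5*x = 15
x* = 15/5 = 3.0
lambda = (2*10*3.0 - 15)/5 = 9.0
Step 3: Compute optimal value.
f(x*) = 10*3.0^2 - 15*3.0 = 45.0


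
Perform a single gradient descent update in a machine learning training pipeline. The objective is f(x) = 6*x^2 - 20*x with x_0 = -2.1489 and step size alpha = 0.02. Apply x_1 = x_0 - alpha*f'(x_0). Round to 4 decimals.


We compute the gradient at x_0 and apply the update.
f'(x) = 12*x - 20
f'(-2.1489) = 12*-2.1489 - 20 = -45.7868
x_1 = -2.1489 - 0.02*-45.7868 = -1.2332


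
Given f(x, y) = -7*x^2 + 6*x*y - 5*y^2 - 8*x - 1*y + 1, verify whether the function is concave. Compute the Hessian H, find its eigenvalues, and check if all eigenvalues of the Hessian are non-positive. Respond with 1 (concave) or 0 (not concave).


The Hessian of f(x,y) = -7*x^2 + 6*x*y - 5*y^2 - 8*x - 1*y + 1 is:
H = [[-14, 6], [6, -10]]
Trace = -14 - 10 = -24
Determinant = -14*-10 - (6)^2 = 104
Discriminant = (-24)^2 - 4*104 = 160.0
Eigenvalues: lambda_1 = -18.3246, lambda_2 = -5.6754
The function is concave.

1


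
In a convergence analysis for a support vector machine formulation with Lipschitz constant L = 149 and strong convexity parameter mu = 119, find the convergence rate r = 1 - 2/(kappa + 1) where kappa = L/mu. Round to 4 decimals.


Step 1: Compute the condition number.
kappa = L/mu = 149/119 = 1.2521
Step 2: Compute the convergence rate.
r = 1 - 2/(kappa + 1) = 1 - 2*mu/(L + mu) = (L - mu)/(L + mu) = 30/268 = 0.1119


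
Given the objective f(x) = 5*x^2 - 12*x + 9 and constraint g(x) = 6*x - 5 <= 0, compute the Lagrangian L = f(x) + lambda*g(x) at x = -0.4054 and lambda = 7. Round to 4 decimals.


Step 1: Evaluate f(x).
f(-0.4054) = 5*(-0.4054)^2 - 12*(-0.4054) + 9 = 14.6865
Step 2: Evaluate g(x).
g(-0.4054) = 6*-0.4054 - 5 = -7.4324
Step 3: Compute Lagrangian.
L = 14.6865 + 7*-7.4324 = -37.3403


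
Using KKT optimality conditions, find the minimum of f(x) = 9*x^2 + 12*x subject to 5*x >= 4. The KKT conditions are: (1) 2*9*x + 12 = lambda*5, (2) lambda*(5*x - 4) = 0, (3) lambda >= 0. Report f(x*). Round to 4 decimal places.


Step 1: Try lambda = 0 (constraint inactive).
x_unc = -12/(2*9) = -0.6667
Check: 5*-0.6667 = -3.3335 < 4 -- violated!
Step 2: Constraint must be active: 5*x = 4
x* = 4/5 = 0.8
lambda = (2*9*0.8 + 12)/5 = 5.28
Step 3: Compute optimal value.
f(x*) = 9*0.8^2 + 12*0.8 = 15.36


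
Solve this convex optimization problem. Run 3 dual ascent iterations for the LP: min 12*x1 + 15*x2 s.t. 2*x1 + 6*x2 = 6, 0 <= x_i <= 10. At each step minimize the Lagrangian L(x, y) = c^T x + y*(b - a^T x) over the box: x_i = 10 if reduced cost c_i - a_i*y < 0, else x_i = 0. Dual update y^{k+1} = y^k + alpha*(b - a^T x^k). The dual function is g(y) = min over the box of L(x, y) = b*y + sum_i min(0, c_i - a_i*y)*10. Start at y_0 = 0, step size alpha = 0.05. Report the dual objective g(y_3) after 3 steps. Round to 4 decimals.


Dual ascent for LP: min 12*x1 + 15*x2, 2*x1 + 6*x2 = 6, 0 <= x_i <= 10
Step 1: y^k = 0.0, reduced costs: (12.0, 15.0)
  x^k = (0.0, 0.0), subgradient = b - a^T x = 6.0
  y^{k+1} = 0.0 + 0.05*6.0 = 0.3
Step 2: y^k = 0.3, reduced costs: (11.4, 13.2)
  x^k = (0.0, 0.0), subgradient = b - a^T x = 6.0
  y^{k+1} = 0.3 + 0.05*6.0 = 0.6
Step 3: y^k = 0.6, reduced costs: (10.8, 11.4)
  x^k = (0.0, 0.0), subgradient = b - a^T x = 6.0
  y^{k+1} = 0.6 + 0.05*6.0 = 0.9
Dual objective at y_3 = 0.9: reduced costs (10.2, 9.6), box minimizer x = (0.0, 0.0)
g(y_3) = b*y + (c1 - a1*y)*x1 + (c2 - a2*y)*x2 = 6*0.9 + 10.2*0.0 + 9.6*0.0 = 5.4 + 0.0 + 0.0 = 5.4


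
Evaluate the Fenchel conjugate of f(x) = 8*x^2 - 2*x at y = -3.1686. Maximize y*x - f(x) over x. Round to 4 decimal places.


f*(y) = sup_x {y*x - a*x^2 - b*x} = sup_x {(y-b)*x - a*x^2}
FOC: (y - b) - 2a*x = 0 => x* = (y - b)/(2a)
x* = (-3.1686 + 2)/(2*8) = -0.073
f*(-3.1686) = (y-b)^2/(4a) = (-3.1686 + 2)^2/(4*8)
= 1.3656/32 = 0.0427


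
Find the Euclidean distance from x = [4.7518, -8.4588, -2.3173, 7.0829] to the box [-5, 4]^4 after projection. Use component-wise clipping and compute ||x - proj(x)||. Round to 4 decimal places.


Project each component onto [-5, 4].
clip(4.7518) = 4.0, clip(-8.4588) = -5.0, clip(-2.3173) = -2.3173, clip(7.0829) = 4.0
Projection = [4.0, -5.0, -2.3173, 4.0]
Squared diffs: [0.5652, 11.9633, 0.0, 9.5043]
Distance = sqrt(22.0328) = 4.6939


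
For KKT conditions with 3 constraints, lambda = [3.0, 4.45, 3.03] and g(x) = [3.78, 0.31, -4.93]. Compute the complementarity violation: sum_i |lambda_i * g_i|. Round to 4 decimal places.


KKT complementary slackness check:
lambda_1 * g_1 = 3.0 * 3.78 = 11.34
lambda_2 * g_2 = 4.45 * 0.31 = 1.3795
lambda_3 * g_3 = 3.03 * -4.93 = -14.9379
Total violation = 11.34 + 1.3795 + 14.9379 = 27.6574


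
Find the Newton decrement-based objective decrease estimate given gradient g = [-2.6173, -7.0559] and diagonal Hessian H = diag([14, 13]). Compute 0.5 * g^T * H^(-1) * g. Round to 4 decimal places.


Step 1: H is diagonal, so H^(-1) * g = [-0.187, -0.5428].
Step 2: g^T H^(-1) g = sum_i g_i^2 / H_ii
  = (-2.6173)^2/14 + (-7.0559)^2/13
  = 0.4893 + 3.8297 = 4.319
Step 3: Objective decrease = 0.5 * g^T H^(-1) g = 2.1595


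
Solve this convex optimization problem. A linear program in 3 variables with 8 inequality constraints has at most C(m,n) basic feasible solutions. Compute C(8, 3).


Each vertex corresponds to some choice of n active constraints out of m, so the number of vertices is at most C(m, n) = m! / (n!(m-n)!).
m = 8, n = 3
Numerator: 8 * 7 * 6
Denominator: 3! = 6
C(8, 3) = 56


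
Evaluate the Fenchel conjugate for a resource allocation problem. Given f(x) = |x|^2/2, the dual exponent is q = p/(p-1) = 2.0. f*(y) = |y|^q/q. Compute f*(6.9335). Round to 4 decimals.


The conjugate exponent q satisfies 1/p + 1/q = 1.
p = 2, so q = 2/(2 - 1) = 2.0
|y|^q = 6.9335^2.0 = 48.0734
f*(6.9335) = 48.0734 / 2.0 = 24.0367


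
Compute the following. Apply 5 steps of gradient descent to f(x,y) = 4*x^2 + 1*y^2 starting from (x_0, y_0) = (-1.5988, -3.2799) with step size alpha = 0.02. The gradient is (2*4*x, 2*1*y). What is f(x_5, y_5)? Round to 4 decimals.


Gradient descent on f(x,y) = 4*x^2 + 1*y^2.
Starting point: (-1.5988, -3.2799), alpha = 0.02
Step 1: grad_x = 2*4*-1.5988 = -12.7904, grad_y = 2*1*-3.2799 = -6.5598
  x_1 = -1.5988 - 0.02*-12.7904 = -1.343
  y_1 = -3.2799 - 0.02*-6.5598 = -3.1487
Step 2: grad_x = 2*4*-1.343 = -10.7439, grad_y = 2*1*-3.1487 = -6.2974
  x_2 = -1.343 - 0.02*-10.7439 = -1.1281
  y_2 = -3.1487 - 0.02*-6.2974 = -3.0228
Step 3: grad_x = 2*4*-1.1281 = -9.0249, grad_y = 2*1*-3.0228 = -6.0455
  x_3 = -1.1281 - 0.02*-9.0249 = -0.9476
  y_3 = -3.0228 - 0.02*-6.0455 = -2.9018
Step 4: grad_x = 2*4*-0.9476 = -7.5809, grad_y = 2*1*-2.9018 = -5.8037
  x_4 = -0.9476 - 0.02*-7.5809 = -0.796
  y_4 = -2.9018 - 0.02*-5.8037 = -2.7858
Step 5: grad_x = 2*4*-0.796 = -6.368, grad_y = 2*1*-2.7858 = -5.5715
  x_5 = -0.796 - 0.02*-6.368 = -0.6686
  y_5 = -2.7858 - 0.02*-5.5715 = -2.6743
f(-0.6686, -2.6743) = 4*(-0.6686)^2 + 1*(-2.6743)^2 = 8.9404


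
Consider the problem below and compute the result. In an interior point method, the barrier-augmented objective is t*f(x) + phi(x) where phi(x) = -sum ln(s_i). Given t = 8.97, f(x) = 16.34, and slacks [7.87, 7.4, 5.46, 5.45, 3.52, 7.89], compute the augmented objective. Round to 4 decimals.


Step 1: Compute log-barrier.
ln values: [2.0631, 2.0015, 1.6974, 1.6956, 1.2585, 2.0656]
phi = -(2.0631 + 2.0015 + 1.6974 + 1.6956 + 1.2585 + 2.0656) = -10.7817
Step 2: Compute augmented objective.
t*f(x) = 8.97*16.34 = 146.5698
Total = 146.5698 - 10.7817 = 135.7881


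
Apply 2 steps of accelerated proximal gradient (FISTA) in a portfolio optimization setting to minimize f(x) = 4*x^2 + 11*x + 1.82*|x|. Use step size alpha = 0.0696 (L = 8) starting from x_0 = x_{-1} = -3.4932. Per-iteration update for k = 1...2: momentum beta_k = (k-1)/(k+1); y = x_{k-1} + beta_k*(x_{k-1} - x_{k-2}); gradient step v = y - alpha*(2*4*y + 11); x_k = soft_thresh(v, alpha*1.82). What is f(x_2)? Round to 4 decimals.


FISTA on f(x) = 4*x^2 + 11*x + 1.82*|x|
L = 8, alpha = 0.0696
Iteration 1: beta = 0.0, y = -3.4932 + 0.0*(-3.4932 + 3.4932) = -3.4932
  grad(y) = -16.9456, v = y - alpha*grad = -2.3138
  prox(v) = soft_thresh(-2.3138, 0.1267) = -2.1871
Iteration 2: beta = 0.3333, y = -2.1871 + 0.3333*(-2.1871 + 3.4932) = -1.7518
  grad(y) = -3.014, v = y - alpha*grad = -1.542
  prox(v) = soft_thresh(-1.542, 0.1267) = -1.4153
f(x_2) = 4*(-1.4153)^2 + 11*(-1.4153) + 1.82*|-1.4153| = -4.9801
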